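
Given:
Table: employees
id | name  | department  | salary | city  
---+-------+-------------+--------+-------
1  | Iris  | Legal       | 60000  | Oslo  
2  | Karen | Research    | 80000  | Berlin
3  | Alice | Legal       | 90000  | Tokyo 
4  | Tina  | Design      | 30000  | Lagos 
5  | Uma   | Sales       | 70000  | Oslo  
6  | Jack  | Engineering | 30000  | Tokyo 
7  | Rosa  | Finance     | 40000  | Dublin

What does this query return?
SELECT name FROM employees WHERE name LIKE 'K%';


LIKE 'K%' matches names starting with 'K'
Matching: 1

1 rows:
Karen


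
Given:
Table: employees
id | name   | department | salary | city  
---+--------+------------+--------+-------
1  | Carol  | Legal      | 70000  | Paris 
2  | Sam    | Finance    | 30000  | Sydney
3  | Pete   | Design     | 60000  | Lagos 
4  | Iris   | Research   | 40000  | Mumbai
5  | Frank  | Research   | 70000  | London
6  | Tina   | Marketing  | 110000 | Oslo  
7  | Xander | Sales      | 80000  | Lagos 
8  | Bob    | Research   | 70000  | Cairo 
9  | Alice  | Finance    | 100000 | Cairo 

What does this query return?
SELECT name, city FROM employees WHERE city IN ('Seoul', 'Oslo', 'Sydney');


Filtering: city IN ('Seoul', 'Oslo', 'Sydney')
Matching: 2 rows

2 rows:
Sam, Sydney
Tina, Oslo


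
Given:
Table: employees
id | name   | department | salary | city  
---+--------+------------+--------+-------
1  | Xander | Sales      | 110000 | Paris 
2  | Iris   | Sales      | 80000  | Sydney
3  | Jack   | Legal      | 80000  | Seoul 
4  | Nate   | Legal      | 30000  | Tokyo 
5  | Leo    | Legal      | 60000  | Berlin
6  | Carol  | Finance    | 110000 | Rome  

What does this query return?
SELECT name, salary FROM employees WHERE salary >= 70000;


Filtering: salary >= 70000
Matching: 4 rows

4 rows:
Xander, 110000
Iris, 80000
Jack, 80000
Carol, 110000


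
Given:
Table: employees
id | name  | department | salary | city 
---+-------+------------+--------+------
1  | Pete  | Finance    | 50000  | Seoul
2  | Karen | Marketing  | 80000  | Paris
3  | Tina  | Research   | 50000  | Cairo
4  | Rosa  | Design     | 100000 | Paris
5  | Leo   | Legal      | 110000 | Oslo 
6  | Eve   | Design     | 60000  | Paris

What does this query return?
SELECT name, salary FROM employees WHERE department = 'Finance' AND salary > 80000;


Filtering: department = 'Finance' AND salary > 80000
Matching: 0 rows

Empty result set (0 rows)


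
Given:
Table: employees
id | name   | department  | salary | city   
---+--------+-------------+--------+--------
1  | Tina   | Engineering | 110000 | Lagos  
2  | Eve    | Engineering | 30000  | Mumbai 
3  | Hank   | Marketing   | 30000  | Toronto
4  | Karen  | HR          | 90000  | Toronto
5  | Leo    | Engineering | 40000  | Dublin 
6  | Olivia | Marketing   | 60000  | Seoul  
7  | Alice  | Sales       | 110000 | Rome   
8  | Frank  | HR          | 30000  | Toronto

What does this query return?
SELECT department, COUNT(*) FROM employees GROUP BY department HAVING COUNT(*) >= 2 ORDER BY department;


Groups with count >= 2:
  Engineering: 3 -> PASS
  HR: 2 -> PASS
  Marketing: 2 -> PASS
  Sales: 1 -> filtered out


3 groups:
Engineering, 3
HR, 2
Marketing, 2


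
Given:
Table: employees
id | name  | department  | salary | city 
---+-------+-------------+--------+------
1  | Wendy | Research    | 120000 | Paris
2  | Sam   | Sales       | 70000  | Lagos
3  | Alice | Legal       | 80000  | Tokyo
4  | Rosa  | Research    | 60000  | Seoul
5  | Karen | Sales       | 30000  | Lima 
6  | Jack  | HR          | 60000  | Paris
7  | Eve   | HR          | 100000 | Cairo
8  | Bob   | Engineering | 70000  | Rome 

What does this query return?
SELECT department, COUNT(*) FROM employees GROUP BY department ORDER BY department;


Assigning each row to its department group:
  Wendy -> Research
  Sam -> Sales
  Alice -> Legal
  Rosa -> Research
  Karen -> Sales
  Jack -> HR
  Eve -> HR
  Bob -> Engineering


5 groups:
Engineering, 1
HR, 2
Legal, 1
Research, 2
Sales, 2


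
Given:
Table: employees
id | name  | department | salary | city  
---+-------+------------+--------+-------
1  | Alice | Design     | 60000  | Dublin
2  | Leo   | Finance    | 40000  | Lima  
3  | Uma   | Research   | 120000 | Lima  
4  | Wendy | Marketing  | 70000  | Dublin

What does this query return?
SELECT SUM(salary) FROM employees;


SUM(salary) = 60000 + 40000 + 120000 + 70000 = 290000

290000


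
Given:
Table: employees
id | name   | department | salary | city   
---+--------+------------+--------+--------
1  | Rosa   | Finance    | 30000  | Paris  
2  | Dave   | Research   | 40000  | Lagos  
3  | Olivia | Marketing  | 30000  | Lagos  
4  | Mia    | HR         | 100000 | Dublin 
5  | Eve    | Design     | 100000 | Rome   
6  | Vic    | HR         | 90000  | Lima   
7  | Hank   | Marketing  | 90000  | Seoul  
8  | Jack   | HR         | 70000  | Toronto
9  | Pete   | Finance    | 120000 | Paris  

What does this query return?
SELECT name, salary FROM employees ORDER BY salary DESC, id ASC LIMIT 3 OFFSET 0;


Sort by salary DESC (id ASC tiebreak), then skip 0 and take 3
Rows 1 through 3

3 rows:
Pete, 120000
Mia, 100000
Eve, 100000


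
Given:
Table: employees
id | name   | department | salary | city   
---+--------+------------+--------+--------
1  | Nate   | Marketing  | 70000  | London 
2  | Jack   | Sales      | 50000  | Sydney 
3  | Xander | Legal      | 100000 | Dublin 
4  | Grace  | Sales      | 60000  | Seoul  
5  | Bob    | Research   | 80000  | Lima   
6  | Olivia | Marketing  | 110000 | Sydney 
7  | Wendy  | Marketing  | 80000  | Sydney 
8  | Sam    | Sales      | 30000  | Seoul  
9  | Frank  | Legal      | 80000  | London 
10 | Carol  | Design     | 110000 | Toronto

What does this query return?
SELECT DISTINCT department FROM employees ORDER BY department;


All 'department' values (row order): Marketing, Sales, Legal, Sales, Research, Marketing, Marketing, Sales, Legal, Design
Removing duplicates leaves 5 unique value(s).

5 values:
Design
Legal
Marketing
Research
Sales


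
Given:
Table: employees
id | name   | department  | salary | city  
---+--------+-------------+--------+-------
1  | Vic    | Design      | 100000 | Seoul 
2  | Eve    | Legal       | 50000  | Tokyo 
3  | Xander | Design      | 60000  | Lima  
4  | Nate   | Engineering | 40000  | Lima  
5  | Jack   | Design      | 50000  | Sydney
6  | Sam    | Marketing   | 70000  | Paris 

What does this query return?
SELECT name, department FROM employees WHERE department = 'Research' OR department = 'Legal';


Filtering: department = 'Research' OR 'Legal'
Matching: 1 rows

1 rows:
Eve, Legal


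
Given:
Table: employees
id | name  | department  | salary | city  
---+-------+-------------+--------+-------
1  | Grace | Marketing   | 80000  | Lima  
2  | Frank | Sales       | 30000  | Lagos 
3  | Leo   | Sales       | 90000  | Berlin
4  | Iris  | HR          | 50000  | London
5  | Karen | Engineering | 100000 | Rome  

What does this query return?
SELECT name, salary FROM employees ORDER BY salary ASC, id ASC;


Sorting by salary ASC, then id ASC for ties

5 rows:
Frank, 30000
Iris, 50000
Grace, 80000
Leo, 90000
Karen, 100000


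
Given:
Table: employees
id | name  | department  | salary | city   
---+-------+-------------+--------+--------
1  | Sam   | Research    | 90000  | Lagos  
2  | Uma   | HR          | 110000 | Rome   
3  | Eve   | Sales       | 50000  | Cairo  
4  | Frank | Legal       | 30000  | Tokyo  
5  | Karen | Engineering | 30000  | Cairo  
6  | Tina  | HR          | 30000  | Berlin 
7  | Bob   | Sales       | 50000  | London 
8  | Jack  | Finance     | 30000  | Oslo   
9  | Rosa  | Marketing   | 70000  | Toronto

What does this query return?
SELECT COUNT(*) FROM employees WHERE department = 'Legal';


Counting rows where department = 'Legal'
  Frank -> MATCH


1


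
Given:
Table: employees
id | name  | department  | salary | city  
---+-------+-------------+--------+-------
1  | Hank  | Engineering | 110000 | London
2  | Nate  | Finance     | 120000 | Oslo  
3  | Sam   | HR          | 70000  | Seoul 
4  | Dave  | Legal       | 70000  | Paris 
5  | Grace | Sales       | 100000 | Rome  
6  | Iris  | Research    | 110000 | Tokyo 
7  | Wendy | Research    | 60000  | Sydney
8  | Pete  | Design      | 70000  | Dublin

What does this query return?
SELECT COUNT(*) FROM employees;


COUNT(*) counts all rows

8


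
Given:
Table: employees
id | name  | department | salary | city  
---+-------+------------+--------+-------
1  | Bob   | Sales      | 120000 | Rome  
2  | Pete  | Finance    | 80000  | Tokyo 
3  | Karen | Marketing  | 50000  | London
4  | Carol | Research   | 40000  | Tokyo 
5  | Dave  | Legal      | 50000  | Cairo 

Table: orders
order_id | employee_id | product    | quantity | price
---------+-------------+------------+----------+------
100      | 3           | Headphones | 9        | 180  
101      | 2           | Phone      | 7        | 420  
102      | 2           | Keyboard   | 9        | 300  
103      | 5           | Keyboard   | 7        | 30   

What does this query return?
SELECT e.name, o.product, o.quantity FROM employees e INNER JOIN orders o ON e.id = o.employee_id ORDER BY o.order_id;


Joining employees.id = orders.employee_id:
  employee Karen (id=3) -> order Headphones
  employee Pete (id=2) -> order Phone
  employee Pete (id=2) -> order Keyboard
  employee Dave (id=5) -> order Keyboard


4 rows:
Karen, Headphones, 9
Pete, Phone, 7
Pete, Keyboard, 9
Dave, Keyboard, 7


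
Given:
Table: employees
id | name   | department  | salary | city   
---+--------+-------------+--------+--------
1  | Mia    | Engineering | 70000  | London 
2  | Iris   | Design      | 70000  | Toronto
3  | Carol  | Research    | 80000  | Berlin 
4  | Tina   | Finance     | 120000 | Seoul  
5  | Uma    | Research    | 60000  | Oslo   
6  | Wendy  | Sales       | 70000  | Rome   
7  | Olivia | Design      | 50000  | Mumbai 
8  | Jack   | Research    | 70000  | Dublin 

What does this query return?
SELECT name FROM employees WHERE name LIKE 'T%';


LIKE 'T%' matches names starting with 'T'
Matching: 1

1 rows:
Tina


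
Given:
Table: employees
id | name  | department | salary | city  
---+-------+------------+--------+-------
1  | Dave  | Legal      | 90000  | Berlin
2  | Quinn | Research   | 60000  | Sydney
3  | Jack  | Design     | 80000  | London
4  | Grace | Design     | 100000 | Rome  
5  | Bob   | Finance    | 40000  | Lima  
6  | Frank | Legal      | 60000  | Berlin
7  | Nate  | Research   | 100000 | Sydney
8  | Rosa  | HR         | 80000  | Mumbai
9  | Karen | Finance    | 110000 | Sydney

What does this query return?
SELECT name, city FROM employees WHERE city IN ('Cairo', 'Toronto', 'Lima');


Filtering: city IN ('Cairo', 'Toronto', 'Lima')
Matching: 1 rows

1 rows:
Bob, Lima


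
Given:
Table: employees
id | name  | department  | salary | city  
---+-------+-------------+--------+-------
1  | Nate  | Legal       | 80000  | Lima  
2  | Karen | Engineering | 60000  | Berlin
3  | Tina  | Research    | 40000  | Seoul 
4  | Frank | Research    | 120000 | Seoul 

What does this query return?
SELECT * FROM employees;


SELECT * returns all 4 rows with all columns

4 rows:
1, Nate, Legal, 80000, Lima
2, Karen, Engineering, 60000, Berlin
3, Tina, Research, 40000, Seoul
4, Frank, Research, 120000, Seoul


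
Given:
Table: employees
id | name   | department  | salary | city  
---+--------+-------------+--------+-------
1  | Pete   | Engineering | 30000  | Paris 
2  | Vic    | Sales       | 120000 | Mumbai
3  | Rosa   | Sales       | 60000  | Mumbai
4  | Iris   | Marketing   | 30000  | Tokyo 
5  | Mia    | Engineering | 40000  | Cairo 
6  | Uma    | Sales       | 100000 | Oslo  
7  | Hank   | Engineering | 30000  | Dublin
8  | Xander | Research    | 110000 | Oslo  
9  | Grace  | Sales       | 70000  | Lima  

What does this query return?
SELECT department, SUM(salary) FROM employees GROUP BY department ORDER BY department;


Summing salary within each department:
  Engineering: 30000 + 40000 + 30000 = 100000
  Marketing: 30000 = 30000
  Research: 110000 = 110000
  Sales: 120000 + 60000 + 100000 + 70000 = 350000


4 groups:
Engineering, 100000
Marketing, 30000
Research, 110000
Sales, 350000


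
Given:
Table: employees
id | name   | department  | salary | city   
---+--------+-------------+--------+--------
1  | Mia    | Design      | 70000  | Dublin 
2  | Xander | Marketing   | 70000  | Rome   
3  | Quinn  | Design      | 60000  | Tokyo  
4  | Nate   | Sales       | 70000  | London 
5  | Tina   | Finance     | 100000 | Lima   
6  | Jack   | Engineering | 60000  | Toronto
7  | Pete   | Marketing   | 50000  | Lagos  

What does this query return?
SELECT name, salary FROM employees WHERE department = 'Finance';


Filtering: department = 'Finance'
Matching rows: 1

1 rows:
Tina, 100000


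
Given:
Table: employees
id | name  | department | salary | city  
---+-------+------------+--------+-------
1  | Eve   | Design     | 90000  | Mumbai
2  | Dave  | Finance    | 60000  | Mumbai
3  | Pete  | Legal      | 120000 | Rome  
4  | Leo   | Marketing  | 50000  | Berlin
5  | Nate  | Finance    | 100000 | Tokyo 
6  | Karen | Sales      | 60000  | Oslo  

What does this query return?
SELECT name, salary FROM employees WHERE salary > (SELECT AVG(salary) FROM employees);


Subquery: AVG(salary) = 80000.0
Filtering: salary > 80000.0
  Eve (90000) -> MATCH
  Pete (120000) -> MATCH
  Nate (100000) -> MATCH


3 rows:
Eve, 90000
Pete, 120000
Nate, 100000


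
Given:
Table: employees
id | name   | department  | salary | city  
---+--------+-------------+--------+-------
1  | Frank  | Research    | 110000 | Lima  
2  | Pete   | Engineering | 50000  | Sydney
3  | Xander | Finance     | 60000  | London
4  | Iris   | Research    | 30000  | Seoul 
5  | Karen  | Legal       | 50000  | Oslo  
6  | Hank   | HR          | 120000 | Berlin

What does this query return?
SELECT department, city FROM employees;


Projecting columns: department, city

6 rows:
Research, Lima
Engineering, Sydney
Finance, London
Research, Seoul
Legal, Oslo
HR, Berlin


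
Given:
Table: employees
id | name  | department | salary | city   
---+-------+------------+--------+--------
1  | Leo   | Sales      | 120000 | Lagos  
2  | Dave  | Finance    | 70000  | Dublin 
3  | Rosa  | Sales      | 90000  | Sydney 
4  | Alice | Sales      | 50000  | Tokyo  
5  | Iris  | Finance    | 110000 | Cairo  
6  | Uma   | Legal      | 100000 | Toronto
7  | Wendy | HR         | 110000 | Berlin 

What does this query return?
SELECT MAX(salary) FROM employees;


Salaries: 120000, 70000, 90000, 50000, 110000, 100000, 110000
MAX = 120000

120000


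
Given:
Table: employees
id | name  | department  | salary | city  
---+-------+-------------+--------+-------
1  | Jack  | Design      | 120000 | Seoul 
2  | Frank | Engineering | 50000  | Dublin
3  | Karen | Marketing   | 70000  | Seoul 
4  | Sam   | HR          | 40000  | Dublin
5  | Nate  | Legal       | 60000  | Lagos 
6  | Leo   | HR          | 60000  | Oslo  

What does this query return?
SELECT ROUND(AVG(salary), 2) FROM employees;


SUM(salary) = 400000
COUNT = 6
ROUND(AVG, 2) = ROUND(400000 / 6, 2) = 66666.67

66666.67


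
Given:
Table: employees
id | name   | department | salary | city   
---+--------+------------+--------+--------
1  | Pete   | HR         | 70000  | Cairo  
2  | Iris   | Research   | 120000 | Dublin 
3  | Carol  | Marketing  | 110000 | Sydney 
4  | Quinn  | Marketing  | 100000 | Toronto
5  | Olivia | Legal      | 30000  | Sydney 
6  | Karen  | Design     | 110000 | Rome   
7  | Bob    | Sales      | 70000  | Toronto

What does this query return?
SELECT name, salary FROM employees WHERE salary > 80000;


Filtering: salary > 80000
Matching: 4 rows

4 rows:
Iris, 120000
Carol, 110000
Quinn, 100000
Karen, 110000


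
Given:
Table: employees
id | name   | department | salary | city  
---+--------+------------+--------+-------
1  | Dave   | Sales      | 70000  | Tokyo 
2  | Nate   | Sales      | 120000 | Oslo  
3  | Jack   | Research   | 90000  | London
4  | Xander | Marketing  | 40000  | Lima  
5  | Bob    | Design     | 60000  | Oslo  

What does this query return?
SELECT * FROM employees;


SELECT * returns all 5 rows with all columns

5 rows:
1, Dave, Sales, 70000, Tokyo
2, Nate, Sales, 120000, Oslo
3, Jack, Research, 90000, London
4, Xander, Marketing, 40000, Lima
5, Bob, Design, 60000, Oslo


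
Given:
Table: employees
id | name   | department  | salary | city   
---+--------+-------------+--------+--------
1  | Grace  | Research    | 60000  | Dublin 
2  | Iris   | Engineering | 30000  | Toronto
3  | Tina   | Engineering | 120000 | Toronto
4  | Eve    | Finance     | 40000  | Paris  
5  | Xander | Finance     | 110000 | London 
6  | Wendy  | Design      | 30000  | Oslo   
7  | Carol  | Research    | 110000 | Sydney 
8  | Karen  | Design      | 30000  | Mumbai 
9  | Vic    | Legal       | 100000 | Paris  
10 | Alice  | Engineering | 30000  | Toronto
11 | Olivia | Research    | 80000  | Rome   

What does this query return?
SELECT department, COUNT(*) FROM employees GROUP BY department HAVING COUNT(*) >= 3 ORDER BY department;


Groups with count >= 3:
  Engineering: 3 -> PASS
  Research: 3 -> PASS
  Design: 2 -> filtered out
  Finance: 2 -> filtered out
  Legal: 1 -> filtered out


2 groups:
Engineering, 3
Research, 3


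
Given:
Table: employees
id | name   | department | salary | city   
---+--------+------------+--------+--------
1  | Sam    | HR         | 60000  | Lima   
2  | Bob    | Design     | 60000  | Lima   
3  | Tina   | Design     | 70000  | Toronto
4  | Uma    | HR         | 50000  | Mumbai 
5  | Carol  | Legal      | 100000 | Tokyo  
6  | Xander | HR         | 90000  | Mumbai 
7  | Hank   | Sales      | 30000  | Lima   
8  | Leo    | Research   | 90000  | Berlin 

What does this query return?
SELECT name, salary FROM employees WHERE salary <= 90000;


Filtering: salary <= 90000
Matching: 7 rows

7 rows:
Sam, 60000
Bob, 60000
Tina, 70000
Uma, 50000
Xander, 90000
Hank, 30000
Leo, 90000


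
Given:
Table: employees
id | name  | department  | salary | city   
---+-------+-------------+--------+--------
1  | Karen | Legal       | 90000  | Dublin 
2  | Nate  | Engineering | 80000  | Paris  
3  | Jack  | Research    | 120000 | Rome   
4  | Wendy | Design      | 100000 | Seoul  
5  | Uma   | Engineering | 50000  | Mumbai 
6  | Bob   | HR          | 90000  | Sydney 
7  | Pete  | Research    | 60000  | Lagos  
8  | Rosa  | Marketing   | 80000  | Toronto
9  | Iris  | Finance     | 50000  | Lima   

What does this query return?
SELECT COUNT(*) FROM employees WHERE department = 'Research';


Counting rows where department = 'Research'
  Jack -> MATCH
  Pete -> MATCH


2


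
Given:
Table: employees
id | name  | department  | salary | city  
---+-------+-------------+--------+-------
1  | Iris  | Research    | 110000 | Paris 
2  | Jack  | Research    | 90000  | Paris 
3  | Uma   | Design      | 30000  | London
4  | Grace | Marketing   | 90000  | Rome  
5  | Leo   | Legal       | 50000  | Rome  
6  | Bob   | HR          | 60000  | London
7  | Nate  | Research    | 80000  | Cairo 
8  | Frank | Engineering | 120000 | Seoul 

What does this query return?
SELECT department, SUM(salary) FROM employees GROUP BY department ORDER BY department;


Summing salary within each department:
  Design: 30000 = 30000
  Engineering: 120000 = 120000
  HR: 60000 = 60000
  Legal: 50000 = 50000
  Marketing: 90000 = 90000
  Research: 110000 + 90000 + 80000 = 280000


6 groups:
Design, 30000
Engineering, 120000
HR, 60000
Legal, 50000
Marketing, 90000
Research, 280000


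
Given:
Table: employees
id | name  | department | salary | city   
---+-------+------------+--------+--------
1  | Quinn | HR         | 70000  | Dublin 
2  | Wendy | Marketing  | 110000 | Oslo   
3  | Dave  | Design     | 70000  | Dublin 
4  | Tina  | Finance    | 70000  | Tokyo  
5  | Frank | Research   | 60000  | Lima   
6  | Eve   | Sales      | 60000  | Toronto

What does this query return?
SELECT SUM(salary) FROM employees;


SUM(salary) = 70000 + 110000 + 70000 + 70000 + 60000 + 60000 = 440000

440000


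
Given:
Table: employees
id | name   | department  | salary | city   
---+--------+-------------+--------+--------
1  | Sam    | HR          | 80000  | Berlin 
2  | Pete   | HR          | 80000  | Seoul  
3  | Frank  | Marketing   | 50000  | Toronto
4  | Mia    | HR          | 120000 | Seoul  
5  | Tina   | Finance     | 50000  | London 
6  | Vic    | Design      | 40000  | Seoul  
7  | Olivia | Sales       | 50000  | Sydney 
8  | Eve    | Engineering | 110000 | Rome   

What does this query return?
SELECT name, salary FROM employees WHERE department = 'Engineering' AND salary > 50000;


Filtering: department = 'Engineering' AND salary > 50000
Matching: 1 rows

1 rows:
Eve, 110000


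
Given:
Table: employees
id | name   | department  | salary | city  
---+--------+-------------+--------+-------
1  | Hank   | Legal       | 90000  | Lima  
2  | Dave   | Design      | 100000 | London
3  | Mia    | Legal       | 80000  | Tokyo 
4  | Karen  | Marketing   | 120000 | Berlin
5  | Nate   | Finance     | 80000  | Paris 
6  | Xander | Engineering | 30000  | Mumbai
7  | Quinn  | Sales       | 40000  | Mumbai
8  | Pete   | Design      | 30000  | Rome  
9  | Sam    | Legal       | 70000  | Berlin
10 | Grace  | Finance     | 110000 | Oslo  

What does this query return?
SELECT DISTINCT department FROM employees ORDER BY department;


All 'department' values (row order): Legal, Design, Legal, Marketing, Finance, Engineering, Sales, Design, Legal, Finance
Removing duplicates leaves 6 unique value(s).

6 values:
Design
Engineering
Finance
Legal
Marketing
Sales


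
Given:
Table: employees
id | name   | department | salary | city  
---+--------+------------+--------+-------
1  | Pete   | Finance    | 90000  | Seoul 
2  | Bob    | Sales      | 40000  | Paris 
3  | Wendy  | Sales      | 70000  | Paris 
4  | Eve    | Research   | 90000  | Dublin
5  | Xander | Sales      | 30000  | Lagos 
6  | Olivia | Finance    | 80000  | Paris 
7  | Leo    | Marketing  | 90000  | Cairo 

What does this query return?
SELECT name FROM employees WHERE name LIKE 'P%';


LIKE 'P%' matches names starting with 'P'
Matching: 1

1 rows:
Pete


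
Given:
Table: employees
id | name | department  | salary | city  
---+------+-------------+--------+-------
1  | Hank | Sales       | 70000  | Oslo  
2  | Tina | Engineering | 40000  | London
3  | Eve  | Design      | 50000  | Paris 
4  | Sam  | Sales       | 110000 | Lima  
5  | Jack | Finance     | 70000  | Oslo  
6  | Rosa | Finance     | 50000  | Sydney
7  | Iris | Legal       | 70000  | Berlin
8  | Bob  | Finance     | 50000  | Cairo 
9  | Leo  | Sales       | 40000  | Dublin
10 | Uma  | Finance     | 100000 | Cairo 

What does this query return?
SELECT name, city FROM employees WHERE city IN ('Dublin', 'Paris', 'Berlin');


Filtering: city IN ('Dublin', 'Paris', 'Berlin')
Matching: 3 rows

3 rows:
Eve, Paris
Iris, Berlin
Leo, Dublin


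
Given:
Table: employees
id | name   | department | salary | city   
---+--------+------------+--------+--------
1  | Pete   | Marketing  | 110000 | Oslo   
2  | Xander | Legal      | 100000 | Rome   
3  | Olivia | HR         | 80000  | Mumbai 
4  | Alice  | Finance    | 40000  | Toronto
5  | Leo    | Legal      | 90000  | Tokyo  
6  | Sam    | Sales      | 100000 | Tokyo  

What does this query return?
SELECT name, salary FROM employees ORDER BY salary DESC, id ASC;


Sorting by salary DESC, then id ASC for ties

6 rows:
Pete, 110000
Xander, 100000
Sam, 100000
Leo, 90000
Olivia, 80000
Alice, 40000


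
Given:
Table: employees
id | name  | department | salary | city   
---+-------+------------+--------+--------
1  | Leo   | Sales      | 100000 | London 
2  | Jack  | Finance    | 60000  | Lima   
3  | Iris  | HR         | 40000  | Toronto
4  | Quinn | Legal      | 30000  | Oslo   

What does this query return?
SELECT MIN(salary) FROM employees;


Salaries: 100000, 60000, 40000, 30000
MIN = 30000

30000


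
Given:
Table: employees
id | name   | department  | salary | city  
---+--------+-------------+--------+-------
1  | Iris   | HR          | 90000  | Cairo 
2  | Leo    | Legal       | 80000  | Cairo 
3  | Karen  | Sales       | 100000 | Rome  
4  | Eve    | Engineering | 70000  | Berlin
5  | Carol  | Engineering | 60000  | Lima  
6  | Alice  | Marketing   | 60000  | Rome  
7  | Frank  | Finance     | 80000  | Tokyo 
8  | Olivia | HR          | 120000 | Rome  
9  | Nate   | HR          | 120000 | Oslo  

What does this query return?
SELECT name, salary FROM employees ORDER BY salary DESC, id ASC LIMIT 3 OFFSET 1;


Sort by salary DESC (id ASC tiebreak), then skip 1 and take 3
Rows 2 through 4

3 rows:
Nate, 120000
Karen, 100000
Iris, 90000


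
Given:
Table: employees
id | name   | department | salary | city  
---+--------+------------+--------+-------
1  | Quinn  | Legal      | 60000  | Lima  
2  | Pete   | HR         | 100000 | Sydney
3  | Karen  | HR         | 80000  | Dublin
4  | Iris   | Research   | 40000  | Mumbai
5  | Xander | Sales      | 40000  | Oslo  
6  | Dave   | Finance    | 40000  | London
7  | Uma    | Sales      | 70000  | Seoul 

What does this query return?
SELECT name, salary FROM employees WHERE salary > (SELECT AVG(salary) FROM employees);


Subquery: AVG(salary) = 61428.57
Filtering: salary > 61428.57
  Pete (100000) -> MATCH
  Karen (80000) -> MATCH
  Uma (70000) -> MATCH


3 rows:
Pete, 100000
Karen, 80000
Uma, 70000


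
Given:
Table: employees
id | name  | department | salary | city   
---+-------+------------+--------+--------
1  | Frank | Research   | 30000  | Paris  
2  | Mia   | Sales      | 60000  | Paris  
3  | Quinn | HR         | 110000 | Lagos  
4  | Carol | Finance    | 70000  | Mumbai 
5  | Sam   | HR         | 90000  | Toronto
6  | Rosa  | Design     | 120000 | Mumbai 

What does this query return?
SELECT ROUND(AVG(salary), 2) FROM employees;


SUM(salary) = 480000
COUNT = 6
ROUND(AVG, 2) = ROUND(480000 / 6, 2) = 80000.0

80000.0


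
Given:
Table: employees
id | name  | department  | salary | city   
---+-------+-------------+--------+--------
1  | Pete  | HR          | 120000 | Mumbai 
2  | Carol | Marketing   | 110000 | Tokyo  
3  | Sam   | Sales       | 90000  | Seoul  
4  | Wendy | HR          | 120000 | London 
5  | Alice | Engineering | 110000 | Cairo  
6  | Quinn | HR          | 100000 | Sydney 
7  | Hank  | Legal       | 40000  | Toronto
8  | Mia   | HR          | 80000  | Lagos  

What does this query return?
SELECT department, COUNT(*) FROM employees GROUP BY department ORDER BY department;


Assigning each row to its department group:
  Pete -> HR
  Carol -> Marketing
  Sam -> Sales
  Wendy -> HR
  Alice -> Engineering
  Quinn -> HR
  Hank -> Legal
  Mia -> HR


5 groups:
Engineering, 1
HR, 4
Legal, 1
Marketing, 1
Sales, 1


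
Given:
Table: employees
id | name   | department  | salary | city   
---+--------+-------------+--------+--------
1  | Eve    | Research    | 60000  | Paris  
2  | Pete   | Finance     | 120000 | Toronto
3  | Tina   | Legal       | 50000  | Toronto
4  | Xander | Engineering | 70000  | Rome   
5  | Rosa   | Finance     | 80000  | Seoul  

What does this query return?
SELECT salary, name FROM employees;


Projecting columns: salary, name

5 rows:
60000, Eve
120000, Pete
50000, Tina
70000, Xander
80000, Rosa


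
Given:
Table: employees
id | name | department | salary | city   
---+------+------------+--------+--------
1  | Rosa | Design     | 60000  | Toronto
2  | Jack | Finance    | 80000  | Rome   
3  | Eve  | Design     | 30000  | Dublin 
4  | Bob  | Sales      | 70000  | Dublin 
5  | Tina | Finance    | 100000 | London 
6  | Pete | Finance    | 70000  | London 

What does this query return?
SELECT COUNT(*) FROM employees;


COUNT(*) counts all rows

6


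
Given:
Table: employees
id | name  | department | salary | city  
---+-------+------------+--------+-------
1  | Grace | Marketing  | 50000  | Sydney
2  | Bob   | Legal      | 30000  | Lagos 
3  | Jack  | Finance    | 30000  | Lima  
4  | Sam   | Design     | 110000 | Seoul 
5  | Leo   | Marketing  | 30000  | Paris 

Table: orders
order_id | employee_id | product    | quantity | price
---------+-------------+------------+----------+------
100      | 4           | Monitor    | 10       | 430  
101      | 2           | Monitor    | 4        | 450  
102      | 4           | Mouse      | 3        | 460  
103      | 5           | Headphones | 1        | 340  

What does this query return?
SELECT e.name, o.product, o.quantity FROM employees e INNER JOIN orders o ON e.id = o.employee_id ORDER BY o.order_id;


Joining employees.id = orders.employee_id:
  employee Sam (id=4) -> order Monitor
  employee Bob (id=2) -> order Monitor
  employee Sam (id=4) -> order Mouse
  employee Leo (id=5) -> order Headphones


4 rows:
Sam, Monitor, 10
Bob, Monitor, 4
Sam, Mouse, 3
Leo, Headphones, 1


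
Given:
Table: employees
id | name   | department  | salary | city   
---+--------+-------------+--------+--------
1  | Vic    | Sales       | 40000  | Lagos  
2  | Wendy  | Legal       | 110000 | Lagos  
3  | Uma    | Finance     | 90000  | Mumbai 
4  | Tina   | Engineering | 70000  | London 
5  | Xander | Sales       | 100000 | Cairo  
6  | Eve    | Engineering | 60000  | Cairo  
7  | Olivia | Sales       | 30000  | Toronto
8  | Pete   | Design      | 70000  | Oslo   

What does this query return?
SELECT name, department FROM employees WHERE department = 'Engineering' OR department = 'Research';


Filtering: department = 'Engineering' OR 'Research'
Matching: 2 rows

2 rows:
Tina, Engineering
Eve, Engineering


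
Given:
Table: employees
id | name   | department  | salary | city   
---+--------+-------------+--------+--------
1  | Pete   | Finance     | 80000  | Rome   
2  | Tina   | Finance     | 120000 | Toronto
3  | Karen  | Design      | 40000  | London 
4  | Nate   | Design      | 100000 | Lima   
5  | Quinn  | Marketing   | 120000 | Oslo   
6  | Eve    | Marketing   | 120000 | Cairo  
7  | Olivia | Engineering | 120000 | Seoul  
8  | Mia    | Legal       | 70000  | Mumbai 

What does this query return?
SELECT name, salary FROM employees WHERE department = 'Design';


Filtering: department = 'Design'
Matching rows: 2

2 rows:
Karen, 40000
Nate, 100000


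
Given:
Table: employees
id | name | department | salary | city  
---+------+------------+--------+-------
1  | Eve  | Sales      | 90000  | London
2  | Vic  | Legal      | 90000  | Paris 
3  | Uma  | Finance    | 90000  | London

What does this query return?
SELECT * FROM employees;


SELECT * returns all 3 rows with all columns

3 rows:
1, Eve, Sales, 90000, London
2, Vic, Legal, 90000, Paris
3, Uma, Finance, 90000, London


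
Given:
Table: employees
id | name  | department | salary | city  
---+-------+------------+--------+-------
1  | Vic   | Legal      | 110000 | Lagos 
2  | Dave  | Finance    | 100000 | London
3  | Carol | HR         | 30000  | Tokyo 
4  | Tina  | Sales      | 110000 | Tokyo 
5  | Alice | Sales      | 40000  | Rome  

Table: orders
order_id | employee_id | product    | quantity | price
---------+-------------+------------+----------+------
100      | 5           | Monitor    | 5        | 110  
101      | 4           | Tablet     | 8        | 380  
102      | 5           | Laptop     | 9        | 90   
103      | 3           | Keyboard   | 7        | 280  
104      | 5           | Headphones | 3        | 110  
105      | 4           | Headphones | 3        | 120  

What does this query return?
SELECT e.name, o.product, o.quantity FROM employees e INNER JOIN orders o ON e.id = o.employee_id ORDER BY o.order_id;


Joining employees.id = orders.employee_id:
  employee Alice (id=5) -> order Monitor
  employee Tina (id=4) -> order Tablet
  employee Alice (id=5) -> order Laptop
  employee Carol (id=3) -> order Keyboard
  employee Alice (id=5) -> order Headphones
  employee Tina (id=4) -> order Headphones


6 rows:
Alice, Monitor, 5
Tina, Tablet, 8
Alice, Laptop, 9
Carol, Keyboard, 7
Alice, Headphones, 3
Tina, Headphones, 3


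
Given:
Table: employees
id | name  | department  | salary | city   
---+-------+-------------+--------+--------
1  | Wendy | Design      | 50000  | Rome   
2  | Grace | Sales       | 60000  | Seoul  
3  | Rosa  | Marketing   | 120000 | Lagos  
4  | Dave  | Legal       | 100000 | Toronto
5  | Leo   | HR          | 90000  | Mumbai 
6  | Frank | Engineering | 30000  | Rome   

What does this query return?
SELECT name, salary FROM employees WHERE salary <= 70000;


Filtering: salary <= 70000
Matching: 3 rows

3 rows:
Wendy, 50000
Grace, 60000
Frank, 30000


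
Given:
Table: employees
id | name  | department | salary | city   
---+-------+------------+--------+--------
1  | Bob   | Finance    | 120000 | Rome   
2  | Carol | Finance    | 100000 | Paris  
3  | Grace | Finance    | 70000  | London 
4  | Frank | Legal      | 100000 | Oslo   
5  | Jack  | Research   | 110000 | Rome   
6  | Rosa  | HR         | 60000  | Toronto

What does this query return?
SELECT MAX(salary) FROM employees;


Salaries: 120000, 100000, 70000, 100000, 110000, 60000
MAX = 120000

120000


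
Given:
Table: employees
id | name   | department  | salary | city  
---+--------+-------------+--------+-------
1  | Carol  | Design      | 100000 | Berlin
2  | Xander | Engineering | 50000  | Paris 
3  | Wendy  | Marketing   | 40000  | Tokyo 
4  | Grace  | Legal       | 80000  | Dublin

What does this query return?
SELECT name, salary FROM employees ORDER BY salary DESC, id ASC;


Sorting by salary DESC, then id ASC for ties

4 rows:
Carol, 100000
Grace, 80000
Xander, 50000
Wendy, 40000


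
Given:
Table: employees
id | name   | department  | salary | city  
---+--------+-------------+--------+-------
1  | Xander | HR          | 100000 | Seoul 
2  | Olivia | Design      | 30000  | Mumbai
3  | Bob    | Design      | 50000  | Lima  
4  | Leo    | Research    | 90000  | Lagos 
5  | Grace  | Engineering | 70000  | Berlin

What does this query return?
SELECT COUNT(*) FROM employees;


COUNT(*) counts all rows

5


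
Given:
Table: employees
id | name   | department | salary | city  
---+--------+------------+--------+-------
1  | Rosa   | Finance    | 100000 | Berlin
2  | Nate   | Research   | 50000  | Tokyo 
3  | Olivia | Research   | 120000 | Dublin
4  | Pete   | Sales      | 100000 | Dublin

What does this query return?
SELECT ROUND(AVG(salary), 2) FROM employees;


SUM(salary) = 370000
COUNT = 4
ROUND(AVG, 2) = ROUND(370000 / 4, 2) = 92500.0

92500.0


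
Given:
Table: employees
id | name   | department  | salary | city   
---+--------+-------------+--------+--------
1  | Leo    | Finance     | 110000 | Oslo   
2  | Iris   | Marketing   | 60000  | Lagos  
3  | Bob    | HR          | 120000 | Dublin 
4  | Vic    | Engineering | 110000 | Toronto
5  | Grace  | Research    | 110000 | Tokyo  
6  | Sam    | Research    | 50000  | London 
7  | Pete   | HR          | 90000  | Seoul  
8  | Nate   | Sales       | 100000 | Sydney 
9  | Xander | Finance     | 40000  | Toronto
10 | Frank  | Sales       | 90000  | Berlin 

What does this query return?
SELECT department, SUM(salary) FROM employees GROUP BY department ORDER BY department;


Summing salary within each department:
  Engineering: 110000 = 110000
  Finance: 110000 + 40000 = 150000
  HR: 120000 + 90000 = 210000
  Marketing: 60000 = 60000
  Research: 110000 + 50000 = 160000
  Sales: 100000 + 90000 = 190000


6 groups:
Engineering, 110000
Finance, 150000
HR, 210000
Marketing, 60000
Research, 160000
Sales, 190000


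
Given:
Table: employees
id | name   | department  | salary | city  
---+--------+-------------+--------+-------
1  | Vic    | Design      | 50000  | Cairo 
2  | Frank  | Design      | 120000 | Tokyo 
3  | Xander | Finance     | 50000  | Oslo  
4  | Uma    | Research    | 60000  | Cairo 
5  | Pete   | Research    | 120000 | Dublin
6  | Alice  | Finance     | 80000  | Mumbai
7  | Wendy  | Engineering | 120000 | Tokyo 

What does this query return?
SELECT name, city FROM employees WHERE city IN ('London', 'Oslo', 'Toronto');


Filtering: city IN ('London', 'Oslo', 'Toronto')
Matching: 1 rows

1 rows:
Xander, Oslo


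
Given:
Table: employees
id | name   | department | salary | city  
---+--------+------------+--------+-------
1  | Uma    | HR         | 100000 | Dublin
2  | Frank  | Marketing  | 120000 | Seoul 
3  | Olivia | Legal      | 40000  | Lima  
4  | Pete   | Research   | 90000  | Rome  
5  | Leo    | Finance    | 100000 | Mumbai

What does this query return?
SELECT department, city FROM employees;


Projecting columns: department, city

5 rows:
HR, Dublin
Marketing, Seoul
Legal, Lima
Research, Rome
Finance, Mumbai


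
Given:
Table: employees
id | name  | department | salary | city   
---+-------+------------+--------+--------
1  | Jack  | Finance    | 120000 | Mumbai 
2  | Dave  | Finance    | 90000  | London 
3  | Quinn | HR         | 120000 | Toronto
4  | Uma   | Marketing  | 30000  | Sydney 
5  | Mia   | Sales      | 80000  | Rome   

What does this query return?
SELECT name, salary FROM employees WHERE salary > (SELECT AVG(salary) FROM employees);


Subquery: AVG(salary) = 88000.0
Filtering: salary > 88000.0
  Jack (120000) -> MATCH
  Dave (90000) -> MATCH
  Quinn (120000) -> MATCH


3 rows:
Jack, 120000
Dave, 90000
Quinn, 120000


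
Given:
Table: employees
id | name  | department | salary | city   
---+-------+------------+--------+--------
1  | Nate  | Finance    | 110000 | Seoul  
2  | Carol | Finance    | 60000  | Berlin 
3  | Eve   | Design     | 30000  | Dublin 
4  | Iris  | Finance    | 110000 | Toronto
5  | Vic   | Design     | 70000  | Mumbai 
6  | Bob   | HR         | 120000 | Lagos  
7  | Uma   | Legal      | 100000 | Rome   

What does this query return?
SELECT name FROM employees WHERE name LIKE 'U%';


LIKE 'U%' matches names starting with 'U'
Matching: 1

1 rows:
Uma


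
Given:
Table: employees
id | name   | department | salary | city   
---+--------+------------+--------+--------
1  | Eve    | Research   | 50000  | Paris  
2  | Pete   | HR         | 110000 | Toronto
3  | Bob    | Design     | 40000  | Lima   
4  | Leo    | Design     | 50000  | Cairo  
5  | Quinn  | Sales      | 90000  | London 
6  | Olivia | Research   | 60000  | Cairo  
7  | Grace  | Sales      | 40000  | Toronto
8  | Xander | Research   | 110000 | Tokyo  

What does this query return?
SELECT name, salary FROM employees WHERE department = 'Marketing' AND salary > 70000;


Filtering: department = 'Marketing' AND salary > 70000
Matching: 0 rows

Empty result set (0 rows)


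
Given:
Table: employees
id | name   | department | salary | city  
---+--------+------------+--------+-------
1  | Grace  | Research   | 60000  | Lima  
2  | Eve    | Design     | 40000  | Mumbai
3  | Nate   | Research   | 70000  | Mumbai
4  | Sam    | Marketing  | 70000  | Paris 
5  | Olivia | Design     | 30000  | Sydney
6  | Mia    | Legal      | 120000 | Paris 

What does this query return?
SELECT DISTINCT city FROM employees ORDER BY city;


All 'city' values (row order): Lima, Mumbai, Mumbai, Paris, Sydney, Paris
Removing duplicates leaves 4 unique value(s).

4 values:
Lima
Mumbai
Paris
Sydney


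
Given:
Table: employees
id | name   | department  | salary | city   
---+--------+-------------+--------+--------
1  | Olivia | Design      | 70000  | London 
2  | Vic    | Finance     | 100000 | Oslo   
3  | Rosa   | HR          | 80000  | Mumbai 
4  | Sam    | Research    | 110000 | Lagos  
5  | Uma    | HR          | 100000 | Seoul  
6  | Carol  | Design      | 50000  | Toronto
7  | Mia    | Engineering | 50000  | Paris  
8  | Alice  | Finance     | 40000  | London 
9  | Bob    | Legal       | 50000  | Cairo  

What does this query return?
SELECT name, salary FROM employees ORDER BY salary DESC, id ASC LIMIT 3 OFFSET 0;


Sort by salary DESC (id ASC tiebreak), then skip 0 and take 3
Rows 1 through 3

3 rows:
Sam, 110000
Vic, 100000
Uma, 100000


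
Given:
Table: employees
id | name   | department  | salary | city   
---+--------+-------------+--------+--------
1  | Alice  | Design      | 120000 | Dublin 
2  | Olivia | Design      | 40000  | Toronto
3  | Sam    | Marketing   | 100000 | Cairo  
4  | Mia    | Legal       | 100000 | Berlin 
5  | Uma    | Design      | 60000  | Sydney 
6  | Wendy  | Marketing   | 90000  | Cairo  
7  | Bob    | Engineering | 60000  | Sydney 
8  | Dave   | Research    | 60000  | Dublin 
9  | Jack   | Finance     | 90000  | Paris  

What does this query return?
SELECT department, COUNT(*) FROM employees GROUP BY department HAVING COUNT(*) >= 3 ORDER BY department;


Groups with count >= 3:
  Design: 3 -> PASS
  Engineering: 1 -> filtered out
  Finance: 1 -> filtered out
  Legal: 1 -> filtered out
  Marketing: 2 -> filtered out
  Research: 1 -> filtered out


1 groups:
Design, 3
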